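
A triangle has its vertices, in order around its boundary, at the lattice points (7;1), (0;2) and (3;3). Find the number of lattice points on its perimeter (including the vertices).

4

Along each edge there are gcd(|Δx|,|Δy|)+1 lattice points, so counting each shared vertex once the boundary has gcd(7,1) + gcd(3,1) + gcd(4,2) = 1+1+2 = 4.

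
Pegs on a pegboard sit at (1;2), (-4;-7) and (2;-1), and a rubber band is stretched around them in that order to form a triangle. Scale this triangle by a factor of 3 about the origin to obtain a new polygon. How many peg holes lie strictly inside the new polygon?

97

Using the shoelace formula, 2A = |[1·(-7) − (-4)·2] + [(-4)·(-1) − 2·(-7)] + [2·2 − 1·(-1)]| = 24, so the area is 12.
Summing gcd(|Δx|,|Δy|) over the edges gives the boundary count: gcd(5,9) + gcd(6,6) + gcd(1,3) = 1+6+1 = 8.
Scaling by 3 multiplies the area by 3² = 9 (so the new area is 108) and multiplies the boundary lattice-point count by 3, giving 24.
By Pick's theorem, the interior count of the dilated polygon is 108 − 24/2 + 1 = 97.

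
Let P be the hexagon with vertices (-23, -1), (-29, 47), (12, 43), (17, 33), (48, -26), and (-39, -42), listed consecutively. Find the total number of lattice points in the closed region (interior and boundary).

4628

Using the shoelace formula, 2A = |((-23)·47 − (-29)·(-1)) + ((-29)·43 − 12·47) + (12·33 − 17·43) + (17·(-26) − 48·33) + (48·(-42) − (-39)·(-26)) + ((-39)·(-1) − (-23)·(-42))| = 9239, so the area is 9239/2.
Summing gcd(|Δx|,|Δy|) over the edges gives the boundary count: gcd(6,48) + gcd(41,4) + gcd(5,10) + gcd(31,59) + gcd(87,16) + gcd(16,41) = 6+1+5+1+1+1 = 15.
Pick's theorem gives I = A − B/2 + 1 = 9239/2 − 15/2 + 1 = 4613, so the closed region contains I + B = 4613 + 15 = 4628 lattice points.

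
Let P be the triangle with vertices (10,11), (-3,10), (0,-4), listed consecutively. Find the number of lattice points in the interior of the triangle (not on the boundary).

90

By the shoelace formula, twice the signed area is |(10·10 − (-3)·11) + ((-3)·(-4) − 0·10) + (0·11 − 10·(-4))| = 185, so the area is 185/2.
The number of boundary lattice points is Σ gcd(|Δx|,|Δy|) = gcd(13,1) + gcd(3,14) + gcd(10,15) = 1+1+5 = 7.
Pick's theorem gives I = A − B/2 + 1 = 185/2 − 7/2 + 1 = 90.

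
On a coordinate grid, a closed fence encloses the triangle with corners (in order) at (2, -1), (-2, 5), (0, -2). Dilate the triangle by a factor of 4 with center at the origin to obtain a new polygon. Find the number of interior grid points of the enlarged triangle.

121

Using the shoelace formula, 2A = |(2·5 − (-2)·(-1)) + ((-2)·(-2) − 0·5) + (0·(-1) − 2·(-2))| = 16, so the area is 8.
Along each edge there are gcd(|Δx|,|Δy|)+1 lattice points, so counting each shared vertex once the boundary has gcd(4,6) + gcd(2,7) + gcd(2,1) = 2+1+1 = 4.
Scaling by 4 multiplies the area by 4² = 16 (so the new area is 128) and multiplies the boundary lattice-point count by 4, giving 16.
By Pick's theorem, the interior count of the dilated polygon is 128 − 16/2 + 1 = 121.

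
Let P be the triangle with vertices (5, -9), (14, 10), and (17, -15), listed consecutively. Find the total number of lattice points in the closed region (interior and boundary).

Using the shoelace formula, 2A = |[5·10 − 14·(-9)] + [14·(-15) − 17·10] + [17·(-9) − 5·(-15)]| = 282, so the area is 141.
Summing gcd(|Δx|,|Δy|) over the edges gives the boundary count: gcd(9,19) + gcd(3,25) + gcd(12,6) = 1+1+6 = 8.
Pick's theorem gives I = A − B/2 + 1 = 141 − 8/2 + 1 = 138, so the closed region contains I + B = 138 + 8 = 146 lattice points.

146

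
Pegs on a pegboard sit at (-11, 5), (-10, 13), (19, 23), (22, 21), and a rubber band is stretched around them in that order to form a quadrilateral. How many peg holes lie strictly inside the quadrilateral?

The shoelace formula gives twice the area as |((-11)·13 − (-10)·5) + ((-10)·23 − 19·13) + (19·21 − 22·23) + (22·5 − (-11)·21)| = 336, so the area is 168.
Along each edge there are gcd(|Δx|,|Δy|)+1 lattice points, so counting each shared vertex once the boundary has gcd(1,8) + gcd(29,10) + gcd(3,2) + gcd(33,16) = 1+1+1+1 = 4.
Pick's theorem gives I = A − B/2 + 1 = 168 − 4/2 + 1 = 167.

167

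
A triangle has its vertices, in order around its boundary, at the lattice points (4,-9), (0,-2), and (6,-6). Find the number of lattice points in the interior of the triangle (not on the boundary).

The shoelace formula gives twice the area as |[4·(-2) − 0·(-9)] + [0·(-6) − 6·(-2)] + [6·(-9) − 4·(-6)]| = 26, so the area is 13.
Summing gcd(|Δx|,|Δy|) over the edges gives the boundary count: gcd(4,7) + gcd(6,4) + gcd(2,3) = 1+2+1 = 4.
By Pick's theorem A = I + B/2 − 1, so I = 13 − 4/2 + 1 = 12.

12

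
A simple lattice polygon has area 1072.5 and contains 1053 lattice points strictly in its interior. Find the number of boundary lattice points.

41

Pick's theorem gives A = I + B/2 − 1, so B = 2(A − I + 1) = 2(1072.5 − 1053 + 1) = 41.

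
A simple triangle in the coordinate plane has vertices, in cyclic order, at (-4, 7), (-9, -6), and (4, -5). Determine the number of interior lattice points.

80

By the shoelace formula, twice the signed area is |((-4)·(-6) − (-9)·7) + ((-9)·(-5) − 4·(-6)) + (4·7 − (-4)·(-5))| = 164, so the area is 82.
Along each edge there are gcd(|Δx|,|Δy|)+1 lattice points, so counting each shared vertex once the boundary has gcd(5,13) + gcd(13,1) + gcd(8,12) = 1+1+4 = 6.
Pick's theorem gives I = A − B/2 + 1 = 82 − 6/2 + 1 = 80.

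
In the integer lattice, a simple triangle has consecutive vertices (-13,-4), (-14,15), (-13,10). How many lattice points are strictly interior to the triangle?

0

By the shoelace formula, twice the signed area is |((-13)·15 − (-14)·(-4)) + ((-14)·10 − (-13)·15) + ((-13)·(-4) − (-13)·10)| = 14, so the area is 7.
The number of boundary lattice points is Σ gcd(|Δx|,|Δy|) = gcd(1,19) + gcd(1,5) + gcd(0,14) = 1+1+14 = 16.
Pick's theorem gives I = A − B/2 + 1 = 7 − 16/2 + 1 = 0.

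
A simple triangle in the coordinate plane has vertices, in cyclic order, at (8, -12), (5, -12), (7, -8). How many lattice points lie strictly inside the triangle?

Using the shoelace formula, 2A = |[8·(-12) − 5·(-12)] + [5·(-8) − 7·(-12)] + [7·(-12) − 8·(-8)]| = 12, so the area is 6.
Summing gcd(|Δx|,|Δy|) over the edges gives the boundary count: gcd(3,0) + gcd(2,4) + gcd(1,4) = 3+2+1 = 6.
By Pick's theorem A = I + B/2 − 1, so I = 6 − 6/2 + 1 = 4.

4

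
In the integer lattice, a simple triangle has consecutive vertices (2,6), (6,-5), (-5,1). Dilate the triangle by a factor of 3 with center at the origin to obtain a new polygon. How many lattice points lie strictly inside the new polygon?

433

By the shoelace formula, twice the signed area is |(2·(-5) − 6·6) + (6·1 − (-5)·(-5)) + ((-5)·6 − 2·1)| = 97, so the area is 48.5.
Along each edge there are gcd(|Δx|,|Δy|)+1 lattice points, so counting each shared vertex once the boundary has gcd(4,11) + gcd(11,6) + gcd(7,5) = 1+1+1 = 3.
Scaling by 3 multiplies the area by 3² = 9 (so the new area is 873/2) and multiplies the boundary lattice-point count by 3, giving 9.
By Pick's theorem, the interior count of the dilated polygon is 873/2 − 9/2 + 1 = 433.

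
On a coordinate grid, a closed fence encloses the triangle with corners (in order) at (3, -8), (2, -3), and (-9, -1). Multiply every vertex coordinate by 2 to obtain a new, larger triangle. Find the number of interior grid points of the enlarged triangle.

104

Using the shoelace formula, 2A = |(3·(-3) − 2·(-8)) + (2·(-1) − (-9)·(-3)) + ((-9)·(-8) − 3·(-1))| = 53, so the area is 53/2.
Along each edge there are gcd(|Δx|,|Δy|)+1 lattice points, so counting each shared vertex once the boundary has gcd(1,5) + gcd(11,2) + gcd(12,7) = 1+1+1 = 3.
Scaling by 2 multiplies the area by 2² = 4 (so the new area is 106) and multiplies the boundary lattice-point count by 2, giving 6.
By Pick's theorem, the interior count of the dilated polygon is 106 − 6/2 + 1 = 104.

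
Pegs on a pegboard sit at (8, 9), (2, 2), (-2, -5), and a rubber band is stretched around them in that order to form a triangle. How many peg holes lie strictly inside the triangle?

6

By the shoelace formula, twice the signed area is |[8·2 − 2·9] + [2·(-5) − (-2)·2] + [(-2)·9 − 8·(-5)]| = 14, so the area is 7.
Along each edge there are gcd(|Δx|,|Δy|)+1 lattice points, so counting each shared vertex once the boundary has gcd(6,7) + gcd(4,7) + gcd(10,14) = 1+1+2 = 4.
Pick's theorem gives I = A − B/2 + 1 = 7 − 4/2 + 1 = 6.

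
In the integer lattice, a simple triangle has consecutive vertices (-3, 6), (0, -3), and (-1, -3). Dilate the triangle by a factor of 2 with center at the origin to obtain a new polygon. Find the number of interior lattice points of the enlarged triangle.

14

The shoelace formula gives twice the area as |((-3)·(-3) − 0·6) + (0·(-3) − (-1)·(-3)) + ((-1)·6 − (-3)·(-3))| = 9, so the area is 9/2.
The number of boundary lattice points is Σ gcd(|Δx|,|Δy|) = gcd(3,9) + gcd(1,0) + gcd(2,9) = 3+1+1 = 5.
Scaling by 2 multiplies the area by 2² = 4 (so the new area is 18) and multiplies the boundary lattice-point count by 2, giving 10.
By Pick's theorem, the interior count of the dilated polygon is 18 − 10/2 + 1 = 14.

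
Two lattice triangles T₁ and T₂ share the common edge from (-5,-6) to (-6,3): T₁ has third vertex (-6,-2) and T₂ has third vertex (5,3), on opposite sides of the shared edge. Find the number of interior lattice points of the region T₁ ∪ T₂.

44

The union is the simple quadrilateral with vertices (-5,-6), (-6,-2), (-6,3), (5,3) in order.
By the shoelace formula, twice the signed area is |[(-5)·(-2) − (-6)·(-6)] + [(-6)·3 − (-6)·(-2)] + [(-6)·3 − 5·3] + [5·(-6) − (-5)·3]| = 104, so the area is 52.
Along each edge there are gcd(|Δx|,|Δy|)+1 lattice points, so counting each shared vertex once the boundary has gcd(1,4) + gcd(0,5) + gcd(11,0) + gcd(10,9) = 1+5+11+1 = 18.
By Pick's theorem I = A − B/2 + 1 = 52 − 18/2 + 1 = 44.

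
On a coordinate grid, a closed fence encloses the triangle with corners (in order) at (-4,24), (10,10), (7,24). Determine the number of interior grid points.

65

By the shoelace formula, twice the signed area is |((-4)·10 − 10·24) + (10·24 − 7·10) + (7·24 − (-4)·24)| = 154, so the area is 77.
Along each edge there are gcd(|Δx|,|Δy|)+1 lattice points, so counting each shared vertex once the boundary has gcd(14,14) + gcd(3,14) + gcd(11,0) = 14+1+11 = 26.
By Pick's theorem A = I + B/2 − 1, so I = 77 − 26/2 + 1 = 65.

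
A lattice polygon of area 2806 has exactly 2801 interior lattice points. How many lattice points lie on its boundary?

Pick's theorem gives A = I + B/2 − 1, so B = 2(A − I + 1) = 2(2806 − 2801 + 1) = 12.

12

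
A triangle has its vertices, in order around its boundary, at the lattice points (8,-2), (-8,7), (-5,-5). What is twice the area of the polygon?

By the shoelace formula, twice the signed area is |[8·7 − (-8)·(-2)] + [(-8)·(-5) − (-5)·7] + [(-5)·(-2) − 8·(-5)]| = 165, so the area is 165/2.

165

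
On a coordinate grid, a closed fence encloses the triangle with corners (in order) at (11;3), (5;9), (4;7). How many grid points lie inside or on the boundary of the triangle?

14

By the shoelace formula, twice the signed area is |(11·9 − 5·3) + (5·7 − 4·9) + (4·3 − 11·7)| = 18, so the area is 9.
Summing gcd(|Δx|,|Δy|) over the edges gives the boundary count: gcd(6,6) + gcd(1,2) + gcd(7,4) = 6+1+1 = 8.
Pick's theorem gives I = A − B/2 + 1 = 9 − 8/2 + 1 = 6, so the closed region contains I + B = 6 + 8 = 14 lattice points.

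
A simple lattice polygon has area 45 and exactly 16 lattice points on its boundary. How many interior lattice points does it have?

Pick's theorem A = I + B/2 − 1 rearranges to I = A − B/2 + 1 = 45 − 16/2 + 1 = 38.

38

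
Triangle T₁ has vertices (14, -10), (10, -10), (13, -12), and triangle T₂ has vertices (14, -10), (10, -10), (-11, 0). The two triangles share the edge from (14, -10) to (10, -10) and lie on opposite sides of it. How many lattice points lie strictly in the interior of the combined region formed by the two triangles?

The union is the simple quadrilateral with vertices (14, -10), (13, -12), (10, -10), (-11, 0) in order.
The shoelace formula gives twice the area as |[14·(-12) − 13·(-10)] + [13·(-10) − 10·(-12)] + [10·0 − (-11)·(-10)] + [(-11)·(-10) − 14·0]| = 48, so the area is 24.
Along each edge there are gcd(|Δx|,|Δy|)+1 lattice points, so counting each shared vertex once the boundary has gcd(1,2) + gcd(3,2) + gcd(21,10) + gcd(25,10) = 1+1+1+5 = 8.
By Pick's theorem I = A − B/2 + 1 = 24 − 8/2 + 1 = 21.

21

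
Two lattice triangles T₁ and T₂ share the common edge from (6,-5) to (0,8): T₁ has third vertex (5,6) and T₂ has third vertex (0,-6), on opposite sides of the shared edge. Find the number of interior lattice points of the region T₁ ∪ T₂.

61

The union is the simple quadrilateral with vertices (6,-5), (5,6), (0,8), (0,-6) in order.
The shoelace formula gives twice the area as |(6·6 − 5·(-5)) + (5·8 − 0·6) + (0·(-6) − 0·8) + (0·(-5) − 6·(-6))| = 137, so the area is 137/2.
The number of boundary lattice points is Σ gcd(|Δx|,|Δy|) = gcd(1,11) + gcd(5,2) + gcd(0,14) + gcd(6,1) = 1+1+14+1 = 17.
By Pick's theorem I = A − B/2 + 1 = 137/2 − 17/2 + 1 = 61.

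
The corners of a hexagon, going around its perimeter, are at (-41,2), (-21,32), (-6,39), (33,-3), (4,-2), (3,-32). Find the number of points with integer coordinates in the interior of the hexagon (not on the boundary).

The shoelace formula gives twice the area as |[(-41)·32 − (-21)·2] + [(-21)·39 − (-6)·32] + [(-6)·(-3) − 33·39] + [33·(-2) − 4·(-3)] + [4·(-32) − 3·(-2)] + [3·2 − (-41)·(-32)]| = 4648, so the area is 2324.
Summing gcd(|Δx|,|Δy|) over the edges gives the boundary count: gcd(20,30) + gcd(15,7) + gcd(39,42) + gcd(29,1) + gcd(1,30) + gcd(44,34) = 10+1+3+1+1+2 = 18.
By Pick's theorem A = I + B/2 − 1, so I = 2324 − 18/2 + 1 = 2316.

2316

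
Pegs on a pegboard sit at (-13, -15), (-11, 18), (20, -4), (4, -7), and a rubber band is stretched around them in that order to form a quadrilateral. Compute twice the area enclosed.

The shoelace formula gives twice the area as |((-13)·18 − (-11)·(-15)) + ((-11)·(-4) − 20·18) + (20·(-7) − 4·(-4)) + (4·(-15) − (-13)·(-7))| = 990, so the area is 495.

990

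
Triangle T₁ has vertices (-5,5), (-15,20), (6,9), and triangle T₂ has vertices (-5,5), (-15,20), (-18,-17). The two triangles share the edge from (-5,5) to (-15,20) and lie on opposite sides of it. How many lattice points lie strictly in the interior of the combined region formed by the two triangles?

309

The union is the simple quadrilateral with vertices (-5,5), (6,9), (-15,20), (-18,-17) in order.
The shoelace formula gives twice the area as |[(-5)·9 − 6·5] + [6·20 − (-15)·9] + [(-15)·(-17) − (-18)·20] + [(-18)·5 − (-5)·(-17)]| = 620, so the area is 310.
Along each edge there are gcd(|Δx|,|Δy|)+1 lattice points, so counting each shared vertex once the boundary has gcd(11,4) + gcd(21,11) + gcd(3,37) + gcd(13,22) = 1+1+1+1 = 4.
By Pick's theorem I = A − B/2 + 1 = 310 − 4/2 + 1 = 309.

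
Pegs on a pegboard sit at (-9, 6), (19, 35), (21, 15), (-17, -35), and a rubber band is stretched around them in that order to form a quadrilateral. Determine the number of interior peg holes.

886

The shoelace formula gives twice the area as |((-9)·35 − 19·6) + (19·15 − 21·35) + (21·(-35) − (-17)·15) + ((-17)·6 − (-9)·(-35))| = 1776, so the area is 888.
Summing gcd(|Δx|,|Δy|) over the edges gives the boundary count: gcd(28,29) + gcd(2,20) + gcd(38,50) + gcd(8,41) = 1+2+2+1 = 6.
By Pick's theorem A = I + B/2 − 1, so I = 888 − 6/2 + 1 = 886.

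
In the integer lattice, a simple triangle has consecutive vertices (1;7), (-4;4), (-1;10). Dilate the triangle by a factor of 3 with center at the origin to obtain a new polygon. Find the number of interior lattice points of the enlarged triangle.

88

Using the shoelace formula, 2A = |(1·4 − (-4)·7) + ((-4)·10 − (-1)·4) + ((-1)·7 − 1·10)| = 21, so the area is 21/2.
The number of boundary lattice points is Σ gcd(|Δx|,|Δy|) = gcd(5,3) + gcd(3,6) + gcd(2,3) = 1+3+1 = 5.
Scaling by 3 multiplies the area by 3² = 9 (so the new area is 94.5) and multiplies the boundary lattice-point count by 3, giving 15.
By Pick's theorem, the interior count of the dilated polygon is 94.5 − 15/2 + 1 = 88.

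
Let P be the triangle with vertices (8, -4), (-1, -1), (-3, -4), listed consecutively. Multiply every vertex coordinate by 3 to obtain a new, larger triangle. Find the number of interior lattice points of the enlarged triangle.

127

The shoelace formula gives twice the area as |[8·(-1) − (-1)·(-4)] + [(-1)·(-4) − (-3)·(-1)] + [(-3)·(-4) − 8·(-4)]| = 33, so the area is 33/2.
The number of boundary lattice points is Σ gcd(|Δx|,|Δy|) = gcd(9,3) + gcd(2,3) + gcd(11,0) = 3+1+11 = 15.
Scaling by 3 multiplies the area by 3² = 9 (so the new area is 148.5) and multiplies the boundary lattice-point count by 3, giving 45.
By Pick's theorem, the interior count of the dilated polygon is 148.5 − 45/2 + 1 = 127.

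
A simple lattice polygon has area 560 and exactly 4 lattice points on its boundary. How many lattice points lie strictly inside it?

559

Pick's theorem A = I + B/2 − 1 rearranges to I = A − B/2 + 1 = 560 − 4/2 + 1 = 559.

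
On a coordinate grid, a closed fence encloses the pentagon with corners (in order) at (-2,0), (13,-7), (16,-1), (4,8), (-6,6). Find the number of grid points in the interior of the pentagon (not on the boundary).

160

Using the shoelace formula, 2A = |[(-2)·(-7) − 13·0] + [13·(-1) − 16·(-7)] + [16·8 − 4·(-1)] + [4·6 − (-6)·8] + [(-6)·0 − (-2)·6]| = 329, so the area is 164.5.
Along each edge there are gcd(|Δx|,|Δy|)+1 lattice points, so counting each shared vertex once the boundary has gcd(15,7) + gcd(3,6) + gcd(12,9) + gcd(10,2) + gcd(4,6) = 1+3+3+2+2 = 11.
By Pick's theorem A = I + B/2 − 1, so I = 164.5 − 11/2 + 1 = 160.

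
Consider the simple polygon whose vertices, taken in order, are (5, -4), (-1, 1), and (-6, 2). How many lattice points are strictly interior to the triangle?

The shoelace formula gives twice the area as |[5·1 − (-1)·(-4)] + [(-1)·2 − (-6)·1] + [(-6)·(-4) − 5·2]| = 19, so the area is 9.5.
Along each edge there are gcd(|Δx|,|Δy|)+1 lattice points, so counting each shared vertex once the boundary has gcd(6,5) + gcd(5,1) + gcd(11,6) = 1+1+1 = 3.
Pick's theorem gives I = A − B/2 + 1 = 9.5 − 3/2 + 1 = 9.

9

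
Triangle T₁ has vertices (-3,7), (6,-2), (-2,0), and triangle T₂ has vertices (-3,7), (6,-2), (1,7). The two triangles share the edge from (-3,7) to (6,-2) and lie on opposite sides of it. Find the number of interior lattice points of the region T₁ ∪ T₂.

42

The union is the simple quadrilateral with vertices (-3,7), (-2,0), (6,-2), (1,7) in order.
The shoelace formula gives twice the area as |[(-3)·0 − (-2)·7] + [(-2)·(-2) − 6·0] + [6·7 − 1·(-2)] + [1·7 − (-3)·7]| = 90, so the area is 45.
Along each edge there are gcd(|Δx|,|Δy|)+1 lattice points, so counting each shared vertex once the boundary has gcd(1,7) + gcd(8,2) + gcd(5,9) + gcd(4,0) = 1+2+1+4 = 8.
By Pick's theorem I = A − B/2 + 1 = 45 − 8/2 + 1 = 42.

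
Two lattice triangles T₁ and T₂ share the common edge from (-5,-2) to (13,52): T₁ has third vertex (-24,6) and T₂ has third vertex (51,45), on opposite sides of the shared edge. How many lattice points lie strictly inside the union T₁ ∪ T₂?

1673

The union is the simple quadrilateral with vertices (-5,-2), (-24,6), (13,52), (51,45) in order.
The shoelace formula gives twice the area as |[(-5)·6 − (-24)·(-2)] + [(-24)·52 − 13·6] + [13·45 − 51·52] + [51·(-2) − (-5)·45]| = 3348, so the area is 1674.
Along each edge there are gcd(|Δx|,|Δy|)+1 lattice points, so counting each shared vertex once the boundary has gcd(19,8) + gcd(37,46) + gcd(38,7) + gcd(56,47) = 1+1+1+1 = 4.
By Pick's theorem I = A − B/2 + 1 = 1674 − 4/2 + 1 = 1673.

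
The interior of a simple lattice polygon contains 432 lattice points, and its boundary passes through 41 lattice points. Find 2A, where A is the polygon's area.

903

By Pick's theorem, A = I + B/2 − 1 = 432 + 41/2 − 1 = 903/2.
Hence 2A = 903.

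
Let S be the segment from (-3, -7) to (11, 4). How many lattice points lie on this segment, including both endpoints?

The number of lattice points on a segment between lattice points is gcd(|Δx|,|Δy|) + 1 = gcd(14,11) + 1 = 1 + 1 = 2.

2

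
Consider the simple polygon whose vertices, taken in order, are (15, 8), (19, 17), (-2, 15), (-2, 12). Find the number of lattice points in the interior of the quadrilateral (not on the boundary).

Using the shoelace formula, 2A = |(15·17 − 19·8) + (19·15 − (-2)·17) + ((-2)·12 − (-2)·15) + ((-2)·8 − 15·12)| = 232, so the area is 116.
The number of boundary lattice points is Σ gcd(|Δx|,|Δy|) = gcd(4,9) + gcd(21,2) + gcd(0,3) + gcd(17,4) = 1+1+3+1 = 6.
Pick's theorem gives I = A − B/2 + 1 = 116 − 6/2 + 1 = 114.

114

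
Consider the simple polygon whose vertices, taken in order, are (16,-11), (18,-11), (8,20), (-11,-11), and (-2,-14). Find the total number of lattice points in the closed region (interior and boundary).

496

Using the shoelace formula, 2A = |(16·(-11) − 18·(-11)) + (18·20 − 8·(-11)) + (8·(-11) − (-11)·20) + ((-11)·(-14) − (-2)·(-11)) + ((-2)·(-11) − 16·(-14))| = 980, so the area is 490.
Summing gcd(|Δx|,|Δy|) over the edges gives the boundary count: gcd(2,0) + gcd(10,31) + gcd(19,31) + gcd(9,3) + gcd(18,3) = 2+1+1+3+3 = 10.
Pick's theorem gives I = A − B/2 + 1 = 490 − 10/2 + 1 = 486, so the closed region contains I + B = 486 + 10 = 496 lattice points.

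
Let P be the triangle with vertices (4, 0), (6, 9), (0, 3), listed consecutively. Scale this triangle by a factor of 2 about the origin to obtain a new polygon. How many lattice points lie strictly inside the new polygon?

77

By the shoelace formula, twice the signed area is |[4·9 − 6·0] + [6·3 − 0·9] + [0·0 − 4·3]| = 42, so the area is 21.
The number of boundary lattice points is Σ gcd(|Δx|,|Δy|) = gcd(2,9) + gcd(6,6) + gcd(4,3) = 1+6+1 = 8.
Scaling by 2 multiplies the area by 2² = 4 (so the new area is 84) and multiplies the boundary lattice-point count by 2, giving 16.
By Pick's theorem, the interior count of the dilated polygon is 84 − 16/2 + 1 = 77.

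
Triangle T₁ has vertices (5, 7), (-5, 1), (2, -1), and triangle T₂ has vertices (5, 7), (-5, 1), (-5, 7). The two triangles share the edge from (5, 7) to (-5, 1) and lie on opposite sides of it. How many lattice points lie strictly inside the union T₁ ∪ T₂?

The union is the simple quadrilateral with vertices (5, 7), (2, -1), (-5, 1), (-5, 7) in order.
By the shoelace formula, twice the signed area is |[5·(-1) − 2·7] + [2·1 − (-5)·(-1)] + [(-5)·7 − (-5)·1] + [(-5)·7 − 5·7]| = 122, so the area is 61.
Summing gcd(|Δx|,|Δy|) over the edges gives the boundary count: gcd(3,8) + gcd(7,2) + gcd(0,6) + gcd(10,0) = 1+1+6+10 = 18.
By Pick's theorem I = A − B/2 + 1 = 61 − 18/2 + 1 = 53.

53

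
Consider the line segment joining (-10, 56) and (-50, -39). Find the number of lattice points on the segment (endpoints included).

The number of lattice points on a segment between lattice points is gcd(|Δx|,|Δy|) + 1 = gcd(40,95) + 1 = 5 + 1 = 6.

6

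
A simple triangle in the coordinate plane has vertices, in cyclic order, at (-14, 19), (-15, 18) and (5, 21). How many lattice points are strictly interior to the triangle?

8

The shoelace formula gives twice the area as |((-14)·18 − (-15)·19) + ((-15)·21 − 5·18) + (5·19 − (-14)·21)| = 17, so the area is 8.5.
Along each edge there are gcd(|Δx|,|Δy|)+1 lattice points, so counting each shared vertex once the boundary has gcd(1,1) + gcd(20,3) + gcd(19,2) = 1+1+1 = 3.
Pick's theorem gives I = A − B/2 + 1 = 8.5 − 3/2 + 1 = 8.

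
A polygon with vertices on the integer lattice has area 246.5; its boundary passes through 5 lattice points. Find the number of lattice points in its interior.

From Pick's theorem, I = A − B/2 + 1 = 246.5 − 5/2 + 1 = 245.

245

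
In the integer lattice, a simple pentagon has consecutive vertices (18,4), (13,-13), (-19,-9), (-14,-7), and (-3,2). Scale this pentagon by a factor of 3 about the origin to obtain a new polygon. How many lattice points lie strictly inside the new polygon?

Using the shoelace formula, 2A = |[18·(-13) − 13·4] + [13·(-9) − (-19)·(-13)] + [(-19)·(-7) − (-14)·(-9)] + [(-14)·2 − (-3)·(-7)] + [(-3)·4 − 18·2]| = 740, so the area is 370.
Along each edge there are gcd(|Δx|,|Δy|)+1 lattice points, so counting each shared vertex once the boundary has gcd(5,17) + gcd(32,4) + gcd(5,2) + gcd(11,9) + gcd(21,2) = 1+4+1+1+1 = 8.
Scaling by 3 multiplies the area by 3² = 9 (so the new area is 3330) and multiplies the boundary lattice-point count by 3, giving 24.
By Pick's theorem, the interior count of the dilated polygon is 3330 − 24/2 + 1 = 3319.

3319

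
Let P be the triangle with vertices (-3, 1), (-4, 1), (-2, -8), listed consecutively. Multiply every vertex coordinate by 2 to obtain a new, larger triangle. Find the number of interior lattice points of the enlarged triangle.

By the shoelace formula, twice the signed area is |((-3)·1 − (-4)·1) + ((-4)·(-8) − (-2)·1) + ((-2)·1 − (-3)·(-8))| = 9, so the area is 9/2.
Summing gcd(|Δx|,|Δy|) over the edges gives the boundary count: gcd(1,0) + gcd(2,9) + gcd(1,9) = 1+1+1 = 3.
Scaling by 2 multiplies the area by 2² = 4 (so the new area is 18) and multiplies the boundary lattice-point count by 2, giving 6.
By Pick's theorem, the interior count of the dilated polygon is 18 − 6/2 + 1 = 16.

16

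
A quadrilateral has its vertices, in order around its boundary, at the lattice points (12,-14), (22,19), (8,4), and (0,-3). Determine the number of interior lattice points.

241

Using the shoelace formula, 2A = |(12·19 − 22·(-14)) + (22·4 − 8·19) + (8·(-3) − 0·4) + (0·(-14) − 12·(-3))| = 484, so the area is 242.
Summing gcd(|Δx|,|Δy|) over the edges gives the boundary count: gcd(10,33) + gcd(14,15) + gcd(8,7) + gcd(12,11) = 1+1+1+1 = 4.
By Pick's theorem A = I + B/2 − 1, so I = 242 − 4/2 + 1 = 241.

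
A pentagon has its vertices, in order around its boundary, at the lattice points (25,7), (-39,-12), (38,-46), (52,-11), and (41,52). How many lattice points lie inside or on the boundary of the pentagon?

3176

Using the shoelace formula, 2A = |[25·(-12) − (-39)·7] + [(-39)·(-46) − 38·(-12)] + [38·(-11) − 52·(-46)] + [52·52 − 41·(-11)] + [41·7 − 25·52]| = 6339, so the area is 3169.5.
Along each edge there are gcd(|Δx|,|Δy|)+1 lattice points, so counting each shared vertex once the boundary has gcd(64,19) + gcd(77,34) + gcd(14,35) + gcd(11,63) + gcd(16,45) = 1+1+7+1+1 = 11.
Pick's theorem gives I = A − B/2 + 1 = 3169.5 − 11/2 + 1 = 3165, so the closed region contains I + B = 3165 + 11 = 3176 lattice points.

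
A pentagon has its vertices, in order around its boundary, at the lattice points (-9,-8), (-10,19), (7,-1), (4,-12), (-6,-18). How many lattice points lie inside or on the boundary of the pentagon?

Using the shoelace formula, 2A = |[(-9)·19 − (-10)·(-8)] + [(-10)·(-1) − 7·19] + [7·(-12) − 4·(-1)] + [4·(-18) − (-6)·(-12)] + [(-6)·(-8) − (-9)·(-18)]| = 712, so the area is 356.
Along each edge there are gcd(|Δx|,|Δy|)+1 lattice points, so counting each shared vertex once the boundary has gcd(1,27) + gcd(17,20) + gcd(3,11) + gcd(10,6) + gcd(3,10) = 1+1+1+2+1 = 6.
Pick's theorem gives I = A − B/2 + 1 = 356 − 6/2 + 1 = 354, so the closed region contains I + B = 354 + 6 = 360 lattice points.

360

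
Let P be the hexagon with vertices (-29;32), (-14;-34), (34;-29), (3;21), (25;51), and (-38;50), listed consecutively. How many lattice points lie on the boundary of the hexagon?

The number of boundary lattice points is Σ gcd(|Δx|,|Δy|) = gcd(15,66) + gcd(48,5) + gcd(31,50) + gcd(22,30) + gcd(63,1) + gcd(9,18) = 3+1+1+2+1+9 = 17.

17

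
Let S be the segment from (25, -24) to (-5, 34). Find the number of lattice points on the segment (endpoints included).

3

The number of lattice points on a segment between lattice points is gcd(|Δx|,|Δy|) + 1 = gcd(30,58) + 1 = 2 + 1 = 3.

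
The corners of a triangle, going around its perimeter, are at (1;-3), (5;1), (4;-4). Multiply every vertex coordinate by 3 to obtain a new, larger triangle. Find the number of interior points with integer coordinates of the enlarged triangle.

The shoelace formula gives twice the area as |[1·1 − 5·(-3)] + [5·(-4) − 4·1] + [4·(-3) − 1·(-4)]| = 16, so the area is 8.
Summing gcd(|Δx|,|Δy|) over the edges gives the boundary count: gcd(4,4) + gcd(1,5) + gcd(3,1) = 4+1+1 = 6.
Scaling by 3 multiplies the area by 3² = 9 (so the new area is 72) and multiplies the boundary lattice-point count by 3, giving 18.
By Pick's theorem, the interior count of the dilated polygon is 72 − 18/2 + 1 = 64.

64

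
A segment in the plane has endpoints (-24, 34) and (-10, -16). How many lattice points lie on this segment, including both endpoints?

The number of lattice points on a segment between lattice points is gcd(|Δx|,|Δy|) + 1 = gcd(14,50) + 1 = 2 + 1 = 3.

3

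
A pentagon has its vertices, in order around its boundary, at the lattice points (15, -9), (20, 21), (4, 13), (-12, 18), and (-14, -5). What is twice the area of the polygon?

By the shoelace formula, twice the signed area is |[15·21 − 20·(-9)] + [20·13 − 4·21] + [4·18 − (-12)·13] + [(-12)·(-5) − (-14)·18] + [(-14)·(-9) − 15·(-5)]| = 1412, so the area is 706.

1412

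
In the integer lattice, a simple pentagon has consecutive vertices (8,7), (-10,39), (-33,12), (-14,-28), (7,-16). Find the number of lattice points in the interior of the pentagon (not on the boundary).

1616

Using the shoelace formula, 2A = |[8·39 − (-10)·7] + [(-10)·12 − (-33)·39] + [(-33)·(-28) − (-14)·12] + [(-14)·(-16) − 7·(-28)] + [7·7 − 8·(-16)]| = 3238, so the area is 1619.
The number of boundary lattice points is Σ gcd(|Δx|,|Δy|) = gcd(18,32) + gcd(23,27) + gcd(19,40) + gcd(21,12) + gcd(1,23) = 2+1+1+3+1 = 8.
Pick's theorem gives I = A − B/2 + 1 = 1619 − 8/2 + 1 = 1616.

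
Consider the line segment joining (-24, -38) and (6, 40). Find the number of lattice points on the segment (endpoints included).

7

The number of lattice points on a segment between lattice points is gcd(|Δx|,|Δy|) + 1 = gcd(30,78) + 1 = 6 + 1 = 7.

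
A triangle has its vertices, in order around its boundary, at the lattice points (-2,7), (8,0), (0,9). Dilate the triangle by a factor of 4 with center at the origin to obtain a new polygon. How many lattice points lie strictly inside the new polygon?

265

Using the shoelace formula, 2A = |[(-2)·0 − 8·7] + [8·9 − 0·0] + [0·7 − (-2)·9]| = 34, so the area is 17.
Along each edge there are gcd(|Δx|,|Δy|)+1 lattice points, so counting each shared vertex once the boundary has gcd(10,7) + gcd(8,9) + gcd(2,2) = 1+1+2 = 4.
Scaling by 4 multiplies the area by 4² = 16 (so the new area is 272) and multiplies the boundary lattice-point count by 4, giving 16.
By Pick's theorem, the interior count of the dilated polygon is 272 − 16/2 + 1 = 265.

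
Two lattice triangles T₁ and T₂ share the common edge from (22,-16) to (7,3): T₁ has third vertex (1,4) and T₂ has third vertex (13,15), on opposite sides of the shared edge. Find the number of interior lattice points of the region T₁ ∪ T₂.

193

The union is the simple quadrilateral with vertices (22,-16), (1,4), (7,3), (13,15) in order.
Using the shoelace formula, 2A = |[22·4 − 1·(-16)] + [1·3 − 7·4] + [7·15 − 13·3] + [13·(-16) − 22·15]| = 393, so the area is 393/2.
Summing gcd(|Δx|,|Δy|) over the edges gives the boundary count: gcd(21,20) + gcd(6,1) + gcd(6,12) + gcd(9,31) = 1+1+6+1 = 9.
By Pick's theorem I = A − B/2 + 1 = 393/2 − 9/2 + 1 = 193.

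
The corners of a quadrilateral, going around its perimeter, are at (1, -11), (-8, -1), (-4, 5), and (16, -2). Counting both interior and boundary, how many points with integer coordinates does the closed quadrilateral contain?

194

The shoelace formula gives twice the area as |[1·(-1) − (-8)·(-11)] + [(-8)·5 − (-4)·(-1)] + [(-4)·(-2) − 16·5] + [16·(-11) − 1·(-2)]| = 379, so the area is 189.5.
Along each edge there are gcd(|Δx|,|Δy|)+1 lattice points, so counting each shared vertex once the boundary has gcd(9,10) + gcd(4,6) + gcd(20,7) + gcd(15,9) = 1+2+1+3 = 7.
Pick's theorem gives I = A − B/2 + 1 = 189.5 − 7/2 + 1 = 187, so the closed region contains I + B = 187 + 7 = 194 lattice points.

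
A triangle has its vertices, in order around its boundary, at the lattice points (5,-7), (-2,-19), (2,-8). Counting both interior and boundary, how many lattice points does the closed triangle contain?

17

The shoelace formula gives twice the area as |[5·(-19) − (-2)·(-7)] + [(-2)·(-8) − 2·(-19)] + [2·(-7) − 5·(-8)]| = 29, so the area is 14.5.
Summing gcd(|Δx|,|Δy|) over the edges gives the boundary count: gcd(7,12) + gcd(4,11) + gcd(3,1) = 1+1+1 = 3.
Pick's theorem gives I = A − B/2 + 1 = 14.5 − 3/2 + 1 = 14, so the closed region contains I + B = 14 + 3 = 17 lattice points.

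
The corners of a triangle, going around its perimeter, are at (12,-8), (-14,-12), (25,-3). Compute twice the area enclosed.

78

Using the shoelace formula, 2A = |(12·(-12) − (-14)·(-8)) + ((-14)·(-3) − 25·(-12)) + (25·(-8) − 12·(-3))| = 78, so the area is 39.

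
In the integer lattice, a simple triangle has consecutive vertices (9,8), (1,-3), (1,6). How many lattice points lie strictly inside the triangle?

Using the shoelace formula, 2A = |(9·(-3) − 1·8) + (1·6 − 1·(-3)) + (1·8 − 9·6)| = 72, so the area is 36.
Along each edge there are gcd(|Δx|,|Δy|)+1 lattice points, so counting each shared vertex once the boundary has gcd(8,11) + gcd(0,9) + gcd(8,2) = 1+9+2 = 12.
By Pick's theorem A = I + B/2 − 1, so I = 36 − 12/2 + 1 = 31.

31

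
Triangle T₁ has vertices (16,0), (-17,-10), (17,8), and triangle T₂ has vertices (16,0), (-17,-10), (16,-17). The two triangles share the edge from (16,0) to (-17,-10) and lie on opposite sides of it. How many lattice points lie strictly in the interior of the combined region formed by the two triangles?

398

The union is the simple quadrilateral with vertices (16,0), (17,8), (-17,-10), (16,-17) in order.
Using the shoelace formula, 2A = |(16·8 − 17·0) + (17·(-10) − (-17)·8) + ((-17)·(-17) − 16·(-10)) + (16·0 − 16·(-17))| = 815, so the area is 815/2.
Along each edge there are gcd(|Δx|,|Δy|)+1 lattice points, so counting each shared vertex once the boundary has gcd(1,8) + gcd(34,18) + gcd(33,7) + gcd(0,17) = 1+2+1+17 = 21.
By Pick's theorem I = A − B/2 + 1 = 815/2 − 21/2 + 1 = 398.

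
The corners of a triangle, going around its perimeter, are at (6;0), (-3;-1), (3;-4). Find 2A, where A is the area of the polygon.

The shoelace formula gives twice the area as |(6·(-1) − (-3)·0) + ((-3)·(-4) − 3·(-1)) + (3·0 − 6·(-4))| = 33, so the area is 16.5.

33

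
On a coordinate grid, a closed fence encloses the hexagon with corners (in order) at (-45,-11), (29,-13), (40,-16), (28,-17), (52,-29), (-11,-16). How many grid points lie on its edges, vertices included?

18

Along each edge there are gcd(|Δx|,|Δy|)+1 lattice points, so counting each shared vertex once the boundary has gcd(74,2) + gcd(11,3) + gcd(12,1) + gcd(24,12) + gcd(63,13) + gcd(34,5) = 2+1+1+12+1+1 = 18.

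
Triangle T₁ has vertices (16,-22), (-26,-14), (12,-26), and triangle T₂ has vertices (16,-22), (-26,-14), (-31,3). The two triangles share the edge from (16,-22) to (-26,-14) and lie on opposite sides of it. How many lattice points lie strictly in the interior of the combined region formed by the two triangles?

The union is the simple quadrilateral with vertices (16,-22), (12,-26), (-26,-14), (-31,3) in order.
Using the shoelace formula, 2A = |(16·(-26) − 12·(-22)) + (12·(-14) − (-26)·(-26)) + ((-26)·3 − (-31)·(-14)) + ((-31)·(-22) − 16·3)| = 874, so the area is 437.
Summing gcd(|Δx|,|Δy|) over the edges gives the boundary count: gcd(4,4) + gcd(38,12) + gcd(5,17) + gcd(47,25) = 4+2+1+1 = 8.
By Pick's theorem I = A − B/2 + 1 = 437 − 8/2 + 1 = 434.

434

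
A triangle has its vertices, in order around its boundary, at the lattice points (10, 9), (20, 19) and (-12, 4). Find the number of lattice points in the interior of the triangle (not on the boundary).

Using the shoelace formula, 2A = |(10·19 − 20·9) + (20·4 − (-12)·19) + ((-12)·9 − 10·4)| = 170, so the area is 85.
The number of boundary lattice points is Σ gcd(|Δx|,|Δy|) = gcd(10,10) + gcd(32,15) + gcd(22,5) = 10+1+1 = 12.
By Pick's theorem A = I + B/2 − 1, so I = 85 − 12/2 + 1 = 80.

80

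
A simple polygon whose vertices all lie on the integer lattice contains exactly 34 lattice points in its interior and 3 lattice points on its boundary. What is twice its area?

69

Pick's theorem states A = I + B/2 − 1, so A = 34 + 3/2 − 1 = 69/2.
Hence 2A = 69.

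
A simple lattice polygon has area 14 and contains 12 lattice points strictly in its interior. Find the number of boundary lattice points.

Pick's theorem gives A = I + B/2 − 1, so B = 2(A − I + 1) = 2(14 − 12 + 1) = 6.

6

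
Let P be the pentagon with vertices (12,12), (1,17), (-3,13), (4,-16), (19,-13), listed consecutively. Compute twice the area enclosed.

888

The shoelace formula gives twice the area as |[12·17 − 1·12] + [1·13 − (-3)·17] + [(-3)·(-16) − 4·13] + [4·(-13) − 19·(-16)] + [19·12 − 12·(-13)]| = 888, so the area is 444.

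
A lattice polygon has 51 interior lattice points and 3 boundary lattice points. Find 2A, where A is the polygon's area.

By Pick's theorem, A = I + B/2 − 1 = 51 + 3/2 − 1 = 103/2.
Hence 2A = 103.

103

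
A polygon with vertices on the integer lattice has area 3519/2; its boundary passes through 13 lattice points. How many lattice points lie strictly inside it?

From Pick's theorem, I = A − B/2 + 1 = 3519/2 − 13/2 + 1 = 1754.

1754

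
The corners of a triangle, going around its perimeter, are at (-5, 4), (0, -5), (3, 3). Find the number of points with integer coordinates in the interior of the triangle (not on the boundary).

The shoelace formula gives twice the area as |((-5)·(-5) − 0·4) + (0·3 − 3·(-5)) + (3·4 − (-5)·3)| = 67, so the area is 33.5.
Along each edge there are gcd(|Δx|,|Δy|)+1 lattice points, so counting each shared vertex once the boundary has gcd(5,9) + gcd(3,8) + gcd(8,1) = 1+1+1 = 3.
Pick's theorem gives I = A − B/2 + 1 = 33.5 − 3/2 + 1 = 33.

33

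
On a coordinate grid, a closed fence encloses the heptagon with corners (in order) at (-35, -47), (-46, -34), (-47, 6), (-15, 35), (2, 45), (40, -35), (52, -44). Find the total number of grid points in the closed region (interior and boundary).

By the shoelace formula, twice the signed area is |((-35)·(-34) − (-46)·(-47)) + ((-46)·6 − (-47)·(-34)) + ((-47)·35 − (-15)·6) + ((-15)·45 − 2·35) + (2·(-35) − 40·45) + (40·(-44) − 52·(-35)) + (52·(-47) − (-35)·(-44))| = 10940, so the area is 5470.
The number of boundary lattice points is Σ gcd(|Δx|,|Δy|) = gcd(11,13) + gcd(1,40) + gcd(32,29) + gcd(17,10) + gcd(38,80) + gcd(12,9) + gcd(87,3) = 1+1+1+1+2+3+3 = 12.
Pick's theorem gives I = A − B/2 + 1 = 5470 − 12/2 + 1 = 5465, so the closed region contains I + B = 5465 + 12 = 5477 lattice points.

5477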